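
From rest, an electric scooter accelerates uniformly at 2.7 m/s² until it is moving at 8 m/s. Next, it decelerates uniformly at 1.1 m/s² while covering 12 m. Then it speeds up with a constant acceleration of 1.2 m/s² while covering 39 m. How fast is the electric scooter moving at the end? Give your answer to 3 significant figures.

11.5 m/s

Phase 1 (accelerating): v₀ = 0 m/s, a = 2.7 m/s².
v = v₀ + at → t = (8 − 0) / 2.7 = 2.96 s
v² = v₀² + 2aΔx → Δx = (8² − 0²)/(2·2.7) = 11.9 m

Phase 2 (decelerating): v₀ = 8.00 m/s, a = -1.1 m/s².
v² = v₀² + 2aΔx = 8.00² + 2·-1.1·12 = 37.6 → v = 6.13 m/s
t = (v − v₀)/a = (6.13 − 8.00)/-1.1 = 1.70 s

Phase 3 (accelerating): v₀ = 6.13 m/s, a = 1.2 m/s².
v² = v₀² + 2aΔx = 6.13² + 2·1.2·39 = 131 → v = 11.5 m/s
t = (v − v₀)/a = (11.5 − 6.13)/1.2 = 4.44 s
Final speed = 11.5 m/s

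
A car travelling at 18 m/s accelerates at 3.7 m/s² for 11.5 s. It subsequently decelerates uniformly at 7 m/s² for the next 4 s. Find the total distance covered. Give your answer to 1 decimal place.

Phase 1 (accelerating): v₀ = 18.0 m/s, a = 3.7 m/s².
v = v₀ + at = 18.0 + (3.7)(11.5) = 60.6 m/s
Δx = v₀t + ½at² = 18.0·11.5 + 0.5·3.7·11.5² = 452 m

Phase 2 (decelerating): v₀ = 60.6 m/s, a = -7 m/s².
v = v₀ + at = 60.6 + (-7)(4) = 32.6 m/s
Δx = v₀t + ½at² = 60.6·4 + 0.5·-7·4² = 186 m
Total distance = 452 + 186 = 638 m

637.9 m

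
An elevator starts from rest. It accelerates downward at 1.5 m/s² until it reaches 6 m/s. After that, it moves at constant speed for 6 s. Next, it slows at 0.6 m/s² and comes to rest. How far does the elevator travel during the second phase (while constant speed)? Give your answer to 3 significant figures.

Phase 1 (accelerating): v₀ = 0 m/s, a = 1.5 m/s².
v = v₀ + at → t = (6 − 0) / 1.5 = 4.00 s
v² = v₀² + 2aΔx → Δx = (6² − 0²)/(2·1.5) = 12.0 m

Phase 2 (constant speed): v₀ = 6.00 m/s, a = 0 m/s².
v = v₀ + at = 6.00 + (0)(6) = 6.00 m/s
Δx = v₀t + ½at² = 6.00·6 + 0.5·0·6² = 36.0 m
Distance in phase 2 = 36.0 m

36.0 m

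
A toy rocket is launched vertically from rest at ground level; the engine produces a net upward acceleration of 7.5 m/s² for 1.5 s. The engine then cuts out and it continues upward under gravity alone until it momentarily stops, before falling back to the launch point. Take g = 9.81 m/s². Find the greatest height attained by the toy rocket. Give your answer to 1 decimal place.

Phase 1 (powered ascent): v₀ = 0 m/s, a = 7.5 m/s².
v = v₀ + at = 0 + (7.5)(1.5) = 11.2 m/s
Δx = v₀t + ½at² = 0·1.5 + 0.5·7.5·1.5² = 8.44 m

Phase 2 (coasting upward): v₀ = 11.2 m/s, a = -9.81 m/s².
v = v₀ + at → t = (0 − 11.2) / -9.81 = 1.15 s
v² = v₀² + 2aΔx → Δx = (0² − 11.2²)/(2·-9.81) = 6.45 m
Maximum height = 8.44 + 6.45 = 14.9 m

14.9 m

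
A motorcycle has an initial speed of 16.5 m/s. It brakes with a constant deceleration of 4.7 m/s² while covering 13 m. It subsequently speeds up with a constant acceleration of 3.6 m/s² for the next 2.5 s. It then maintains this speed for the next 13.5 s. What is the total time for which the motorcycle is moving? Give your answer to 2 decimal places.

Phase 1 (decelerating): v₀ = 16.5 m/s, a = -4.7 m/s².
v² = v₀² + 2aΔx = 16.5² + 2·-4.7·13 = 150 → v = 12.2 m/s
t = (v − v₀)/a = (12.2 − 16.5)/-4.7 = 0.904 s

Phase 2 (accelerating): v₀ = 12.2 m/s, a = 3.6 m/s².
v = v₀ + at = 12.2 + (3.6)(2.5) = 21.2 m/s
Δx = v₀t + ½at² = 12.2·2.5 + 0.5·3.6·2.5² = 41.9 m

Phase 3 (constant speed): v₀ = 21.2 m/s, a = 0 m/s².
v = v₀ + at = 21.2 + (0)(13.5) = 21.2 m/s
Δx = v₀t + ½at² = 21.2·13.5 + 0.5·0·13.5² = 287 m
Total time = 0.904 + 2.50 + 13.5 = 16.9 s

16.90 s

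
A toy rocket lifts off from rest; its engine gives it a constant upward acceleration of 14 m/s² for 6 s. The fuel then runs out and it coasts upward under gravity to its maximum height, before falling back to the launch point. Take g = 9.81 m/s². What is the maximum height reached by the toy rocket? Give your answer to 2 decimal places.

611.63 m

Phase 1 (powered ascent): v₀ = 0 m/s, a = 14 m/s².
v = v₀ + at = 0 + (14)(6) = 84.0 m/s
Δx = v₀t + ½at² = 0·6 + 0.5·14·6² = 252 m

Phase 2 (coasting upward): v₀ = 84.0 m/s, a = -9.81 m/s².
v = v₀ + at → t = (0 − 84.0) / -9.81 = 8.56 s
v² = v₀² + 2aΔx → Δx = (0² − 84.0²)/(2·-9.81) = 360 m
Maximum height = 252 + 360 = 612 m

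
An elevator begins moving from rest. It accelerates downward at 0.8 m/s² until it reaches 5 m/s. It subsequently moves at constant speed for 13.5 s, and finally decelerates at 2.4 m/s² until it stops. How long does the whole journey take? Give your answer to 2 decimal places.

Phase 1 (accelerating): v₀ = 0 m/s, a = 0.8 m/s².
v = v₀ + at → t = (5 − 0) / 0.8 = 6.25 s
v² = v₀² + 2aΔx → Δx = (5² − 0²)/(2·0.8) = 15.6 m

Phase 2 (constant speed): v₀ = 5.00 m/s, a = 0 m/s².
v = v₀ + at = 5.00 + (0)(13.5) = 5.00 m/s
Δx = v₀t + ½at² = 5.00·13.5 + 0.5·0·13.5² = 67.5 m

Phase 3 (decelerating): v₀ = 5.00 m/s, a = -2.4 m/s².
v = v₀ + at → t = (0 − 5.00) / -2.4 = 2.08 s
v² = v₀² + 2aΔx → Δx = (0² − 5.00²)/(2·-2.4) = 5.21 m
Total time = 6.25 + 13.5 + 2.08 = 21.8 s

21.83 s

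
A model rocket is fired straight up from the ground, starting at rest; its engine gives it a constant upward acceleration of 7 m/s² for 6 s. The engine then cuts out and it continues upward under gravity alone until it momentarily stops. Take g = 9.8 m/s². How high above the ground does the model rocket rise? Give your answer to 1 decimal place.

Phase 1 (powered ascent): v₀ = 0 m/s, a = 7 m/s².
v = v₀ + at = 0 + (7)(6) = 42.0 m/s
Δx = v₀t + ½at² = 0·6 + 0.5·7·6² = 126 m

Phase 2 (coasting upward): v₀ = 42.0 m/s, a = -9.8 m/s².
v = v₀ + at → t = (0 − 42.0) / -9.8 = 4.29 s
v² = v₀² + 2aΔx → Δx = (0² − 42.0²)/(2·-9.8) = 90.0 m
Maximum height = 126 + 90.0 = 216 m

216.0 m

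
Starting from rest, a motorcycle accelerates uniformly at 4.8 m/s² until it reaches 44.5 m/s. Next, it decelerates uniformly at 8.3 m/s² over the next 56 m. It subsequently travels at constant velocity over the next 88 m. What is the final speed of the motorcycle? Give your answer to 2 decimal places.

Phase 1 (accelerating): v₀ = 0 m/s, a = 4.8 m/s².
v = v₀ + at → t = (44.5 − 0) / 4.8 = 9.27 s
v² = v₀² + 2aΔx → Δx = (44.5² − 0²)/(2·4.8) = 206 m

Phase 2 (decelerating): v₀ = 44.5 m/s, a = -8.3 m/s².
v² = v₀² + 2aΔx = 44.5² + 2·-8.3·56 = 1050 → v = 32.4 m/s
t = (v − v₀)/a = (32.4 − 44.5)/-8.3 = 1.46 s

Phase 3 (constant speed): v₀ = 32.4 m/s, a = 0 m/s².
Constant speed: t = d/v = 88/32.4 = 2.71 s
Final speed = 32.4 m/s

32.41 m/s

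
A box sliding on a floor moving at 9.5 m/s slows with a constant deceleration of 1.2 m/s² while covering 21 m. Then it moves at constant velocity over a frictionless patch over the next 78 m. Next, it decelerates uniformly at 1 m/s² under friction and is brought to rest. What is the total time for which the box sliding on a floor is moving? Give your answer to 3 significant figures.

Phase 1 (decelerating): v₀ = 9.50 m/s, a = -1.2 m/s².
v² = v₀² + 2aΔx = 9.50² + 2·-1.2·21 = 39.9 → v = 6.31 m/s
t = (v − v₀)/a = (6.31 − 9.50)/-1.2 = 2.66 s

Phase 2 (constant speed): v₀ = 6.31 m/s, a = 0 m/s².
Constant speed: t = d/v = 78/6.31 = 12.4 s

Phase 3 (decelerating): v₀ = 6.31 m/s, a = -1 m/s².
v = v₀ + at → t = (0 − 6.31) / -1 = 6.31 s
v² = v₀² + 2aΔx → Δx = (0² − 6.31²)/(2·-1) = 19.9 m
Total time = 2.66 + 12.4 + 6.31 = 21.3 s

21.3 s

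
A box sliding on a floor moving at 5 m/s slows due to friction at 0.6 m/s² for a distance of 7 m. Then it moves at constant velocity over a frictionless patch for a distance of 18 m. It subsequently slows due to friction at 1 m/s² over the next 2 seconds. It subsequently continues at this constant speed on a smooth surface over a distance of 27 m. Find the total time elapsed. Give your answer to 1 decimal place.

Phase 1 (decelerating): v₀ = 5.00 m/s, a = -0.6 m/s².
v² = v₀² + 2aΔx = 5.00² + 2·-0.6·7 = 16.6 → v = 4.07 m/s
t = (v − v₀)/a = (4.07 − 5.00)/-0.6 = 1.54 s

Phase 2 (constant speed): v₀ = 4.07 m/s, a = 0 m/s².
Constant speed: t = d/v = 18/4.07 = 4.42 s

Phase 3 (decelerating): v₀ = 4.07 m/s, a = -1 m/s².
v = v₀ + at = 4.07 + (-1)(2) = 2.07 m/s
Δx = v₀t + ½at² = 4.07·2 + 0.5·-1·2² = 6.15 m

Phase 4 (constant speed): v₀ = 2.07 m/s, a = 0 m/s².
Constant speed: t = d/v = 27/2.07 = 13.0 s
Total time = 1.54 + 4.42 + 2.00 + 13.0 = 21.0 s

21.0 s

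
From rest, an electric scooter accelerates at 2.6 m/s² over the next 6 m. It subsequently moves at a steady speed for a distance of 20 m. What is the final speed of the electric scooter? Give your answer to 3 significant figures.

5.59 m/s

Phase 1 (accelerating): v₀ = 0 m/s, a = 2.6 m/s².
v² = v₀² + 2aΔx = 0² + 2·2.6·6 = 31.2 → v = 5.59 m/s
t = (v − v₀)/a = (5.59 − 0)/2.6 = 2.15 s

Phase 2 (constant speed): v₀ = 5.59 m/s, a = 0 m/s².
Constant speed: t = d/v = 20/5.59 = 3.58 s
Final speed = 5.59 m/s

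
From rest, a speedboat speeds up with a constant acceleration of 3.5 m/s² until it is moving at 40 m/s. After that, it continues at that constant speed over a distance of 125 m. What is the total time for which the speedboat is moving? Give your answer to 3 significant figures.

14.6 s

Phase 1 (accelerating): v₀ = 0 m/s, a = 3.5 m/s².
v = v₀ + at → t = (40 − 0) / 3.5 = 11.4 s
v² = v₀² + 2aΔx → Δx = (40² − 0²)/(2·3.5) = 229 m

Phase 2 (constant speed): v₀ = 40.0 m/s, a = 0 m/s².
Constant speed: t = d/v = 125/40.0 = 3.12 s
Total time = 11.4 + 3.12 = 14.6 s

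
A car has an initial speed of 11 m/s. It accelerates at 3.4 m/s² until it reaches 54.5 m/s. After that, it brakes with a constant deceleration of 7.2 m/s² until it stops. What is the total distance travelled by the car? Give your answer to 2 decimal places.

Phase 1 (accelerating): v₀ = 11.0 m/s, a = 3.4 m/s².
v = v₀ + at → t = (54.5 − 11.0) / 3.4 = 12.8 s
v² = v₀² + 2aΔx → Δx = (54.5² − 11.0²)/(2·3.4) = 419 m

Phase 2 (decelerating): v₀ = 54.5 m/s, a = -7.2 m/s².
v = v₀ + at → t = (0 − 54.5) / -7.2 = 7.57 s
v² = v₀² + 2aΔx → Δx = (0² − 54.5²)/(2·-7.2) = 206 m
Total distance = 419 + 206 = 625 m

625.27 m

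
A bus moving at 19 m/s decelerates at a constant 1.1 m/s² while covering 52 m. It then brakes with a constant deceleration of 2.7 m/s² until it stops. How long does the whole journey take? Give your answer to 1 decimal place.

Phase 1 (decelerating): v₀ = 19.0 m/s, a = -1.1 m/s².
v² = v₀² + 2aΔx = 19.0² + 2·-1.1·52 = 247 → v = 15.7 m/s
t = (v − v₀)/a = (15.7 − 19.0)/-1.1 = 3.00 s

Phase 2 (decelerating): v₀ = 15.7 m/s, a = -2.7 m/s².
v = v₀ + at → t = (0 − 15.7) / -2.7 = 5.82 s
v² = v₀² + 2aΔx → Δx = (0² − 15.7²)/(2·-2.7) = 45.7 m
Total time = 3.00 + 5.82 = 8.81 s

8.8 s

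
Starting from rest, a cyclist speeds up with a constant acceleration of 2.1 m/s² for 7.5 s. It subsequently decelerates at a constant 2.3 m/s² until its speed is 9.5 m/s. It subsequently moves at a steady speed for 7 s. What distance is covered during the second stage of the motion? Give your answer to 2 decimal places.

Phase 1 (accelerating): v₀ = 0 m/s, a = 2.1 m/s².
v = v₀ + at = 0 + (2.1)(7.5) = 15.8 m/s
Δx = v₀t + ½at² = 0·7.5 + 0.5·2.1·7.5² = 59.1 m

Phase 2 (decelerating): v₀ = 15.8 m/s, a = -2.3 m/s².
v = v₀ + at → t = (9.5 − 15.8) / -2.3 = 2.72 s
v² = v₀² + 2aΔx → Δx = (9.5² − 15.8²)/(2·-2.3) = 34.3 m
Distance in phase 2 = 34.3 m

34.31 m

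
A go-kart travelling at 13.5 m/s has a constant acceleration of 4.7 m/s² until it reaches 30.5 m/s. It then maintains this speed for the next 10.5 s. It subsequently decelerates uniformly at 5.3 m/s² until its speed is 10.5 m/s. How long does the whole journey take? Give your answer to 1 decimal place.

17.9 s

Phase 1 (accelerating): v₀ = 13.5 m/s, a = 4.7 m/s².
v = v₀ + at → t = (30.5 − 13.5) / 4.7 = 3.62 s
v² = v₀² + 2aΔx → Δx = (30.5² − 13.5²)/(2·4.7) = 79.6 m

Phase 2 (constant speed): v₀ = 30.5 m/s, a = 0 m/s².
v = v₀ + at = 30.5 + (0)(10.5) = 30.5 m/s
Δx = v₀t + ½at² = 30.5·10.5 + 0.5·0·10.5² = 320 m

Phase 3 (decelerating): v₀ = 30.5 m/s, a = -5.3 m/s².
v = v₀ + at → t = (10.5 − 30.5) / -5.3 = 3.77 s
v² = v₀² + 2aΔx → Δx = (10.5² − 30.5²)/(2·-5.3) = 77.4 m
Total time = 3.62 + 10.5 + 3.77 = 17.9 s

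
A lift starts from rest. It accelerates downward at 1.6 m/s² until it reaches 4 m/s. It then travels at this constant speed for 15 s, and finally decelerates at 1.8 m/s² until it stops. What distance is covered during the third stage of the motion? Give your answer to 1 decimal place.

Phase 1 (accelerating): v₀ = 0 m/s, a = 1.6 m/s².
v = v₀ + at → t = (4 − 0) / 1.6 = 2.50 s
v² = v₀² + 2aΔx → Δx = (4² − 0²)/(2·1.6) = 5.00 m

Phase 2 (constant speed): v₀ = 4.00 m/s, a = 0 m/s².
v = v₀ + at = 4.00 + (0)(15) = 4.00 m/s
Δx = v₀t + ½at² = 4.00·15 + 0.5·0·15² = 60.0 m

Phase 3 (decelerating): v₀ = 4.00 m/s, a = -1.8 m/s².
v = v₀ + at → t = (0 − 4.00) / -1.8 = 2.22 s
v² = v₀² + 2aΔx → Δx = (0² − 4.00²)/(2·-1.8) = 4.44 m
Distance in phase 3 = 4.44 m

4.4 m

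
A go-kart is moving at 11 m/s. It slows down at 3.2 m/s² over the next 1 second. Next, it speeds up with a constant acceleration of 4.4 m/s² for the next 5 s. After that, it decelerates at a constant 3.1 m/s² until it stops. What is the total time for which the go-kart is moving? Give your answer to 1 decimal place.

15.6 s

Phase 1 (decelerating): v₀ = 11.0 m/s, a = -3.2 m/s².
v = v₀ + at = 11.0 + (-3.2)(1) = 7.80 m/s
Δx = v₀t + ½at² = 11.0·1 + 0.5·-3.2·1² = 9.40 m

Phase 2 (accelerating): v₀ = 7.80 m/s, a = 4.4 m/s².
v = v₀ + at = 7.80 + (4.4)(5) = 29.8 m/s
Δx = v₀t + ½at² = 7.80·5 + 0.5·4.4·5² = 94.0 m

Phase 3 (decelerating): v₀ = 29.8 m/s, a = -3.1 m/s².
v = v₀ + at → t = (0 − 29.8) / -3.1 = 9.61 s
v² = v₀² + 2aΔx → Δx = (0² − 29.8²)/(2·-3.1) = 143 m
Total time = 1.00 + 5.00 + 9.61 = 15.6 s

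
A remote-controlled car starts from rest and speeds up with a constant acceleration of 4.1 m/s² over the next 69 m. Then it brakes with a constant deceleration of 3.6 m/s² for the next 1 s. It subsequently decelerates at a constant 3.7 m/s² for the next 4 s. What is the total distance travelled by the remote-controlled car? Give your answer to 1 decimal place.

142.1 m

Phase 1 (accelerating): v₀ = 0 m/s, a = 4.1 m/s².
v² = v₀² + 2aΔx = 0² + 2·4.1·69 = 566 → v = 23.8 m/s
t = (v − v₀)/a = (23.8 − 0)/4.1 = 5.80 s

Phase 2 (decelerating): v₀ = 23.8 m/s, a = -3.6 m/s².
v = v₀ + at = 23.8 + (-3.6)(1) = 20.2 m/s
Δx = v₀t + ½at² = 23.8·1 + 0.5·-3.6·1² = 22.0 m

Phase 3 (decelerating): v₀ = 20.2 m/s, a = -3.7 m/s².
v = v₀ + at = 20.2 + (-3.7)(4) = 5.39 m/s
Δx = v₀t + ½at² = 20.2·4 + 0.5·-3.7·4² = 51.1 m
Total distance = 69.0 + 22.0 + 51.1 = 142 m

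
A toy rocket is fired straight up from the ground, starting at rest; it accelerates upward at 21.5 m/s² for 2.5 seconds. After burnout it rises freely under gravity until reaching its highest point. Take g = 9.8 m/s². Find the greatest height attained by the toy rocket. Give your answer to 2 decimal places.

Phase 1 (powered ascent): v₀ = 0 m/s, a = 21.5 m/s².
v = v₀ + at = 0 + (21.5)(2.5) = 53.8 m/s
Δx = v₀t + ½at² = 0·2.5 + 0.5·21.5·2.5² = 67.2 m

Phase 2 (coasting upward): v₀ = 53.8 m/s, a = -9.8 m/s².
v = v₀ + at → t = (0 − 53.8) / -9.8 = 5.48 s
v² = v₀² + 2aΔx → Δx = (0² − 53.8²)/(2·-9.8) = 147 m
Maximum height = 67.2 + 147 = 215 m

214.59 m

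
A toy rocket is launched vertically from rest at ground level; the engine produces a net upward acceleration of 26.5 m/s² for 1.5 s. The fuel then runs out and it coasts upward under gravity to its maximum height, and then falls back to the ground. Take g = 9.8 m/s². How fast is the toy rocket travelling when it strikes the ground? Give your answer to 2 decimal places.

46.52 m/s

Phase 1 (powered ascent): v₀ = 0 m/s, a = 26.5 m/s².
v = v₀ + at = 0 + (26.5)(1.5) = 39.8 m/s
Δx = v₀t + ½at² = 0·1.5 + 0.5·26.5·1.5² = 29.8 m

Phase 2 (coasting upward): v₀ = 39.8 m/s, a = -9.8 m/s².
v = v₀ + at → t = (0 − 39.8) / -9.8 = 4.06 s
v² = v₀² + 2aΔx → Δx = (0² − 39.8²)/(2·-9.8) = 80.6 m

Phase 3 (free fall): v₀ = 0 m/s, a = -9.8 m/s².
Falls 110 m from rest: t = √(2·110/9.8) = 4.75 s; v = g·t = 46.5 m/s.
Impact speed = 46.5 m/s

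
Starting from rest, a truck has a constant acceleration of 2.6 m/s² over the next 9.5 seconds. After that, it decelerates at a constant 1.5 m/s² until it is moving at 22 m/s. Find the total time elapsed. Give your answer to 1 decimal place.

11.3 s

Phase 1 (accelerating): v₀ = 0 m/s, a = 2.6 m/s².
v = v₀ + at = 0 + (2.6)(9.5) = 24.7 m/s
Δx = v₀t + ½at² = 0·9.5 + 0.5·2.6·9.5² = 117 m

Phase 2 (decelerating): v₀ = 24.7 m/s, a = -1.5 m/s².
v = v₀ + at → t = (22 − 24.7) / -1.5 = 1.80 s
v² = v₀² + 2aΔx → Δx = (22² − 24.7²)/(2·-1.5) = 42.0 m
Total time = 9.50 + 1.80 = 11.3 s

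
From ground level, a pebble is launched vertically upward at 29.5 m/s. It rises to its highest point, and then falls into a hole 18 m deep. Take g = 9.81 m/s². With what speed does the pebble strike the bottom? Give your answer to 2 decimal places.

Phase 1 (rising): v₀ = 29.5 m/s, a = -9.81 m/s².
v = v₀ + at → t = (0 − 29.5) / -9.81 = 3.01 s
v² = v₀² + 2aΔx → Δx = (0² − 29.5²)/(2·-9.81) = 44.4 m

Phase 2 (falling): v₀ = 0 m/s, a = -9.81 m/s².
Falls 62.4 m from rest: t = √(2·62.4/9.81) = 3.57 s; v = g·t = 35.0 m/s.
Final speed = 35.0 m/s

34.98 m/s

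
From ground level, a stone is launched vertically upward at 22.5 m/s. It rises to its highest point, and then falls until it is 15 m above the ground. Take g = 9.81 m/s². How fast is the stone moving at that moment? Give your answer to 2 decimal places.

Phase 1 (rising): v₀ = 22.5 m/s, a = -9.81 m/s².
v = v₀ + at → t = (0 − 22.5) / -9.81 = 2.29 s
v² = v₀² + 2aΔx → Δx = (0² − 22.5²)/(2·-9.81) = 25.8 m

Phase 2 (falling): v₀ = 0 m/s, a = -9.81 m/s².
Falls 10.8 m from rest: t = √(2·10.8/9.81) = 1.48 s; v = g·t = 14.6 m/s.
Final speed = 14.6 m/s

14.56 m/s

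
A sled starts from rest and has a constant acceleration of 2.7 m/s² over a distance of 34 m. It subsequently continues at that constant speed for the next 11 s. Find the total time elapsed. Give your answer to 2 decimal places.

Phase 1 (accelerating): v₀ = 0 m/s, a = 2.7 m/s².
v² = v₀² + 2aΔx = 0² + 2·2.7·34 = 184 → v = 13.5 m/s
t = (v − v₀)/a = (13.5 − 0)/2.7 = 5.02 s

Phase 2 (constant speed): v₀ = 13.5 m/s, a = 0 m/s².
v = v₀ + at = 13.5 + (0)(11) = 13.5 m/s
Δx = v₀t + ½at² = 13.5·11 + 0.5·0·11² = 149 m
Total time = 5.02 + 11.0 = 16.0 s

16.02 s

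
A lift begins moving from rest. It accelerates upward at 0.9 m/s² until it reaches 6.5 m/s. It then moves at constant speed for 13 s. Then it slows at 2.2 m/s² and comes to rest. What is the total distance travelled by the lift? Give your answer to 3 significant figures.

118 m

Phase 1 (accelerating): v₀ = 0 m/s, a = 0.9 m/s².
v = v₀ + at → t = (6.5 − 0) / 0.9 = 7.22 s
v² = v₀² + 2aΔx → Δx = (6.5² − 0²)/(2·0.9) = 23.5 m

Phase 2 (constant speed): v₀ = 6.50 m/s, a = 0 m/s².
v = v₀ + at = 6.50 + (0)(13) = 6.50 m/s
Δx = v₀t + ½at² = 6.50·13 + 0.5·0·13² = 84.5 m

Phase 3 (decelerating): v₀ = 6.50 m/s, a = -2.2 m/s².
v = v₀ + at → t = (0 − 6.50) / -2.2 = 2.95 s
v² = v₀² + 2aΔx → Δx = (0² − 6.50²)/(2·-2.2) = 9.60 m
Total distance = 23.5 + 84.5 + 9.60 = 118 m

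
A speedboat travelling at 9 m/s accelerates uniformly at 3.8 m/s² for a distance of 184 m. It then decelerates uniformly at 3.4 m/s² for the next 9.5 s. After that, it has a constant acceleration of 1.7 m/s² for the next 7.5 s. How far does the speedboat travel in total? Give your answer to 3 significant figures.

Phase 1 (accelerating): v₀ = 9.00 m/s, a = 3.8 m/s².
v² = v₀² + 2aΔx = 9.00² + 2·3.8·184 = 1480 → v = 38.5 m/s
t = (v − v₀)/a = (38.5 − 9.00)/3.8 = 7.75 s

Phase 2 (decelerating): v₀ = 38.5 m/s, a = -3.4 m/s².
v = v₀ + at = 38.5 + (-3.4)(9.5) = 6.16 m/s
Δx = v₀t + ½at² = 38.5·9.5 + 0.5·-3.4·9.5² = 212 m

Phase 3 (accelerating): v₀ = 6.16 m/s, a = 1.7 m/s².
v = v₀ + at = 6.16 + (1.7)(7.5) = 18.9 m/s
Δx = v₀t + ½at² = 6.16·7.5 + 0.5·1.7·7.5² = 94.0 m
Total distance = 184 + 212 + 94.0 = 490 m

490 m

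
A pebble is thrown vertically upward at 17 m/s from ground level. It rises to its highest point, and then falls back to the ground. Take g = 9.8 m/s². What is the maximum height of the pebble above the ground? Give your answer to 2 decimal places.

Phase 1 (rising): v₀ = 17.0 m/s, a = -9.8 m/s².
v = v₀ + at → t = (0 − 17.0) / -9.8 = 1.73 s
v² = v₀² + 2aΔx → Δx = (0² − 17.0²)/(2·-9.8) = 14.7 m
Maximum height = 14.7 m

14.74 m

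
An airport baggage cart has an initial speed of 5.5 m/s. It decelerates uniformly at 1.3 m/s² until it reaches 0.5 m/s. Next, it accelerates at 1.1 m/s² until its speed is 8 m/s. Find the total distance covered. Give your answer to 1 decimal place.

Phase 1 (decelerating): v₀ = 5.50 m/s, a = -1.3 m/s².
v = v₀ + at → t = (0.5 − 5.50) / -1.3 = 3.85 s
v² = v₀² + 2aΔx → Δx = (0.5² − 5.50²)/(2·-1.3) = 11.5 m

Phase 2 (accelerating): v₀ = 0.500 m/s, a = 1.1 m/s².
v = v₀ + at → t = (8 − 0.500) / 1.1 = 6.82 s
v² = v₀² + 2aΔx → Δx = (8² − 0.500²)/(2·1.1) = 29.0 m
Total distance = 11.5 + 29.0 = 40.5 m

40.5 m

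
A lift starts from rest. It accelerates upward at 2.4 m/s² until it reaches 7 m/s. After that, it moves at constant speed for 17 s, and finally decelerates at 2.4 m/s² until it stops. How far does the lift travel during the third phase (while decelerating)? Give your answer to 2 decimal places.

10.21 m

Phase 1 (accelerating): v₀ = 0 m/s, a = 2.4 m/s².
v = v₀ + at → t = (7 − 0) / 2.4 = 2.92 s
v² = v₀² + 2aΔx → Δx = (7² − 0²)/(2·2.4) = 10.2 m

Phase 2 (constant speed): v₀ = 7.00 m/s, a = 0 m/s².
v = v₀ + at = 7.00 + (0)(17) = 7.00 m/s
Δx = v₀t + ½at² = 7.00·17 + 0.5·0·17² = 119 m

Phase 3 (decelerating): v₀ = 7.00 m/s, a = -2.4 m/s².
v = v₀ + at → t = (0 − 7.00) / -2.4 = 2.92 s
v² = v₀² + 2aΔx → Δx = (0² − 7.00²)/(2·-2.4) = 10.2 m
Distance in phase 3 = 10.2 m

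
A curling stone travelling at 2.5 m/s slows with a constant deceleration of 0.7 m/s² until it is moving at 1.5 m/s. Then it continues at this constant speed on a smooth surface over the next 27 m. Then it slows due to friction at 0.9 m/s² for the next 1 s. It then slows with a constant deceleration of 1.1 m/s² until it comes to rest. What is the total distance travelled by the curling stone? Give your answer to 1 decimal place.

31.1 m

Phase 1 (decelerating): v₀ = 2.50 m/s, a = -0.7 m/s².
v = v₀ + at → t = (1.5 − 2.50) / -0.7 = 1.43 s
v² = v₀² + 2aΔx → Δx = (1.5² − 2.50²)/(2·-0.7) = 2.86 m

Phase 2 (constant speed): v₀ = 1.50 m/s, a = 0 m/s².
Constant speed: t = d/v = 27/1.50 = 18.0 s

Phase 3 (decelerating): v₀ = 1.50 m/s, a = -0.9 m/s².
v = v₀ + at = 1.50 + (-0.9)(1) = 0.600 m/s
Δx = v₀t + ½at² = 1.50·1 + 0.5·-0.9·1² = 1.05 m

Phase 4 (decelerating): v₀ = 0.600 m/s, a = -1.1 m/s².
v = v₀ + at → t = (0 − 0.600) / -1.1 = 0.545 s
v² = v₀² + 2aΔx → Δx = (0² − 0.600²)/(2·-1.1) = 0.164 m
Total distance = 2.86 + 27.0 + 1.05 + 0.164 = 31.1 m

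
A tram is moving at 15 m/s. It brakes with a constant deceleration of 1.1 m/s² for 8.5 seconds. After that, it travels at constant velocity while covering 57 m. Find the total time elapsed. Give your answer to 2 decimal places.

Phase 1 (decelerating): v₀ = 15.0 m/s, a = -1.1 m/s².
v = v₀ + at = 15.0 + (-1.1)(8.5) = 5.65 m/s
Δx = v₀t + ½at² = 15.0·8.5 + 0.5·-1.1·8.5² = 87.8 m

Phase 2 (constant speed): v₀ = 5.65 m/s, a = 0 m/s².
Constant speed: t = d/v = 57/5.65 = 10.1 s
Total time = 8.50 + 10.1 = 18.6 s

18.59 s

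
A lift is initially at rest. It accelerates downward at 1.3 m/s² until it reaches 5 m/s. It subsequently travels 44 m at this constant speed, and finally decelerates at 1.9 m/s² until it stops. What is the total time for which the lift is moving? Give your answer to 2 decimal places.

Phase 1 (accelerating): v₀ = 0 m/s, a = 1.3 m/s².
v = v₀ + at → t = (5 − 0) / 1.3 = 3.85 s
v² = v₀² + 2aΔx → Δx = (5² − 0²)/(2·1.3) = 9.62 m

Phase 2 (constant speed): v₀ = 5.00 m/s, a = 0 m/s².
Constant speed: t = d/v = 44/5.00 = 8.80 s

Phase 3 (decelerating): v₀ = 5.00 m/s, a = -1.9 m/s².
v = v₀ + at → t = (0 − 5.00) / -1.9 = 2.63 s
v² = v₀² + 2aΔx → Δx = (0² − 5.00²)/(2·-1.9) = 6.58 m
Total time = 3.85 + 8.80 + 2.63 = 15.3 s

15.28 s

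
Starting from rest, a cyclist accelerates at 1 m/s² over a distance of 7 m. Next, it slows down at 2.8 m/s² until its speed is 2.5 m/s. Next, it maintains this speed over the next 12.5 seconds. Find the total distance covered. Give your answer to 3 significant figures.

Phase 1 (accelerating): v₀ = 0 m/s, a = 1 m/s².
v² = v₀² + 2aΔx = 0² + 2·1·7 = 14.0 → v = 3.74 m/s
t = (v − v₀)/a = (3.74 − 0)/1 = 3.74 s

Phase 2 (decelerating): v₀ = 3.74 m/s, a = -2.8 m/s².
v = v₀ + at → t = (2.5 − 3.74) / -2.8 = 0.443 s
v² = v₀² + 2aΔx → Δx = (2.5² − 3.74²)/(2·-2.8) = 1.38 m

Phase 3 (constant speed): v₀ = 2.50 m/s, a = 0 m/s².
v = v₀ + at = 2.50 + (0)(12.5) = 2.50 m/s
Δx = v₀t + ½at² = 2.50·12.5 + 0.5·0·12.5² = 31.2 m
Total distance = 7.00 + 1.38 + 31.2 = 39.6 m

39.6 m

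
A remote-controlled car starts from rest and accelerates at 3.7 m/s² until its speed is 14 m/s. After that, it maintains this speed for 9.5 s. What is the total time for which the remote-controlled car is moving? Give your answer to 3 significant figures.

Phase 1 (accelerating): v₀ = 0 m/s, a = 3.7 m/s².
v = v₀ + at → t = (14 − 0) / 3.7 = 3.78 s
v² = v₀² + 2aΔx → Δx = (14² − 0²)/(2·3.7) = 26.5 m

Phase 2 (constant speed): v₀ = 14.0 m/s, a = 0 m/s².
v = v₀ + at = 14.0 + (0)(9.5) = 14.0 m/s
Δx = v₀t + ½at² = 14.0·9.5 + 0.5·0·9.5² = 133 m
Total time = 3.78 + 9.50 = 13.3 s

13.3 s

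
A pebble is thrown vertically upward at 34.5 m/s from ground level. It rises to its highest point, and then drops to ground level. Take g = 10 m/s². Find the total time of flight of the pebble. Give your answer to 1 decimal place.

Phase 1 (rising): v₀ = 34.5 m/s, a = -10 m/s².
v = v₀ + at → t = (0 − 34.5) / -10 = 3.45 s
v² = v₀² + 2aΔx → Δx = (0² − 34.5²)/(2·-10) = 59.5 m

Phase 2 (falling): v₀ = 0 m/s, a = -10 m/s².
Falls 59.5 m from rest: t = √(2·59.5/10) = 3.45 s; v = g·t = 34.5 m/s.
Total time = 3.45 + 3.45 = 6.90 s

6.9 s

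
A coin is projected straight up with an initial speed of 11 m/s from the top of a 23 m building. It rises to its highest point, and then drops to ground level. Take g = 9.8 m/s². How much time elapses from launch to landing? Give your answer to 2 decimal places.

3.56 s

Phase 1 (rising): v₀ = 11.0 m/s, a = -9.8 m/s².
v = v₀ + at → t = (0 − 11.0) / -9.8 = 1.12 s
v² = v₀² + 2aΔx → Δx = (0² − 11.0²)/(2·-9.8) = 6.17 m

Phase 2 (falling): v₀ = 0 m/s, a = -9.8 m/s².
Falls 29.2 m from rest: t = √(2·29.2/9.8) = 2.44 s; v = g·t = 23.9 m/s.
Total time = 1.12 + 2.44 = 3.56 s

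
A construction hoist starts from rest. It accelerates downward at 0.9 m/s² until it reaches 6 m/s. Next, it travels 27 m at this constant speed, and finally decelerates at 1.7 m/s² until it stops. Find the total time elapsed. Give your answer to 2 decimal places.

14.70 s

Phase 1 (accelerating): v₀ = 0 m/s, a = 0.9 m/s².
v = v₀ + at → t = (6 − 0) / 0.9 = 6.67 s
v² = v₀² + 2aΔx → Δx = (6² − 0²)/(2·0.9) = 20.0 m

Phase 2 (constant speed): v₀ = 6.00 m/s, a = 0 m/s².
Constant speed: t = d/v = 27/6.00 = 4.50 s

Phase 3 (decelerating): v₀ = 6.00 m/s, a = -1.7 m/s².
v = v₀ + at → t = (0 − 6.00) / -1.7 = 3.53 s
v² = v₀² + 2aΔx → Δx = (0² − 6.00²)/(2·-1.7) = 10.6 m
Total time = 6.67 + 4.50 + 3.53 = 14.7 s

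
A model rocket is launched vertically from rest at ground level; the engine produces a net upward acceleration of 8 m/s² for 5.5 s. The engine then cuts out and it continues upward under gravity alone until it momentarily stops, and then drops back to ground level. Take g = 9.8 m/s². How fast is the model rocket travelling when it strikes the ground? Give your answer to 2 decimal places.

65.63 m/s

Phase 1 (powered ascent): v₀ = 0 m/s, a = 8 m/s².
v = v₀ + at = 0 + (8)(5.5) = 44.0 m/s
Δx = v₀t + ½at² = 0·5.5 + 0.5·8·5.5² = 121 m

Phase 2 (coasting upward): v₀ = 44.0 m/s, a = -9.8 m/s².
v = v₀ + at → t = (0 − 44.0) / -9.8 = 4.49 s
v² = v₀² + 2aΔx → Δx = (0² − 44.0²)/(2·-9.8) = 98.8 m

Phase 3 (free fall): v₀ = 0 m/s, a = -9.8 m/s².
Falls 220 m from rest: t = √(2·220/9.8) = 6.70 s; v = g·t = 65.6 m/s.
Impact speed = 65.6 m/s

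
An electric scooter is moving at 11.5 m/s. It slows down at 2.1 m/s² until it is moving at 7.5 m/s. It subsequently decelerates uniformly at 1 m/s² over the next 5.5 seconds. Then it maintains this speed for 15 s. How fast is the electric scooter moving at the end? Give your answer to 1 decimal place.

2.0 m/s

Phase 1 (decelerating): v₀ = 11.5 m/s, a = -2.1 m/s².
v = v₀ + at → t = (7.5 − 11.5) / -2.1 = 1.90 s
v² = v₀² + 2aΔx → Δx = (7.5² − 11.5²)/(2·-2.1) = 18.1 m

Phase 2 (decelerating): v₀ = 7.50 m/s, a = -1 m/s².
v = v₀ + at = 7.50 + (-1)(5.5) = 2.00 m/s
Δx = v₀t + ½at² = 7.50·5.5 + 0.5·-1·5.5² = 26.1 m

Phase 3 (constant speed): v₀ = 2.00 m/s, a = 0 m/s².
v = v₀ + at = 2.00 + (0)(15) = 2.00 m/s
Δx = v₀t + ½at² = 2.00·15 + 0.5·0·15² = 30.0 m
Final speed = 2.00 m/s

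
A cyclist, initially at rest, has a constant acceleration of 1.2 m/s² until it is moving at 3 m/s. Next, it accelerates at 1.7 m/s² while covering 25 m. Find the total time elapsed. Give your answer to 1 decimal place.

Phase 1 (accelerating): v₀ = 0 m/s, a = 1.2 m/s².
v = v₀ + at → t = (3 − 0) / 1.2 = 2.50 s
v² = v₀² + 2aΔx → Δx = (3² − 0²)/(2·1.2) = 3.75 m

Phase 2 (accelerating): v₀ = 3.00 m/s, a = 1.7 m/s².
v² = v₀² + 2aΔx = 3.00² + 2·1.7·25 = 94.0 → v = 9.70 m/s
t = (v − v₀)/a = (9.70 − 3.00)/1.7 = 3.94 s
Total time = 2.50 + 3.94 = 6.44 s

6.4 s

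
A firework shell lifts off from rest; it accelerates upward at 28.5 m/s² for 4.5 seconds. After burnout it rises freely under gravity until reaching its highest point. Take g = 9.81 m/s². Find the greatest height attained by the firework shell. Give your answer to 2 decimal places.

Phase 1 (powered ascent): v₀ = 0 m/s, a = 28.5 m/s².
v = v₀ + at = 0 + (28.5)(4.5) = 128 m/s
Δx = v₀t + ½at² = 0·4.5 + 0.5·28.5·4.5² = 289 m

Phase 2 (coasting upward): v₀ = 128 m/s, a = -9.81 m/s².
v = v₀ + at → t = (0 − 128) / -9.81 = 13.1 s
v² = v₀² + 2aΔx → Δx = (0² − 128²)/(2·-9.81) = 838 m
Maximum height = 289 + 838 = 1130 m

1126.89 m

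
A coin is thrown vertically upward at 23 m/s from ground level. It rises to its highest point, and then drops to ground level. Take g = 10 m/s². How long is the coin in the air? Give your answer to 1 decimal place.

Phase 1 (rising): v₀ = 23.0 m/s, a = -10 m/s².
v = v₀ + at → t = (0 − 23.0) / -10 = 2.30 s
v² = v₀² + 2aΔx → Δx = (0² − 23.0²)/(2·-10) = 26.4 m

Phase 2 (falling): v₀ = 0 m/s, a = -10 m/s².
Falls 26.4 m from rest: t = √(2·26.4/10) = 2.30 s; v = g·t = 23.0 m/s.
Total time = 2.30 + 2.30 = 4.60 s

4.6 s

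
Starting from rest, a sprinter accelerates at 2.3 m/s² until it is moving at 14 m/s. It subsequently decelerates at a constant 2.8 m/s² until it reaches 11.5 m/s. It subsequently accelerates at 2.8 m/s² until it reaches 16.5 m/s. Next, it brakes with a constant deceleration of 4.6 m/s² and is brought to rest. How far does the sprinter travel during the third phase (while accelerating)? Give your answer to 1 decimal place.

Phase 1 (accelerating): v₀ = 0 m/s, a = 2.3 m/s².
v = v₀ + at → t = (14 − 0) / 2.3 = 6.09 s
v² = v₀² + 2aΔx → Δx = (14² − 0²)/(2·2.3) = 42.6 m

Phase 2 (decelerating): v₀ = 14.0 m/s, a = -2.8 m/s².
v = v₀ + at → t = (11.5 − 14.0) / -2.8 = 0.893 s
v² = v₀² + 2aΔx → Δx = (11.5² − 14.0²)/(2·-2.8) = 11.4 m

Phase 3 (accelerating): v₀ = 11.5 m/s, a = 2.8 m/s².
v = v₀ + at → t = (16.5 − 11.5) / 2.8 = 1.79 s
v² = v₀² + 2aΔx → Δx = (16.5² − 11.5²)/(2·2.8) = 25.0 m
Distance in phase 3 = 25.0 m

25.0 m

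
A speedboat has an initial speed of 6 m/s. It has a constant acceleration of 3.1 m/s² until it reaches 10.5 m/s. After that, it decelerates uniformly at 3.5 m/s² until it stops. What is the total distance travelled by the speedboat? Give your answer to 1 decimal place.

27.7 m

Phase 1 (accelerating): v₀ = 6.00 m/s, a = 3.1 m/s².
v = v₀ + at → t = (10.5 − 6.00) / 3.1 = 1.45 s
v² = v₀² + 2aΔx → Δx = (10.5² − 6.00²)/(2·3.1) = 12.0 m

Phase 2 (decelerating): v₀ = 10.5 m/s, a = -3.5 m/s².
v = v₀ + at → t = (0 − 10.5) / -3.5 = 3.00 s
v² = v₀² + 2aΔx → Δx = (0² − 10.5²)/(2·-3.5) = 15.8 m
Total distance = 12.0 + 15.8 = 27.7 m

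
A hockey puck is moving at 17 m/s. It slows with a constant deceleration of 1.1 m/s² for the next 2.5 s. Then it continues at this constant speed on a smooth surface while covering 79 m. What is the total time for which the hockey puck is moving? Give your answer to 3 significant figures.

8.04 s

Phase 1 (decelerating): v₀ = 17.0 m/s, a = -1.1 m/s².
v = v₀ + at = 17.0 + (-1.1)(2.5) = 14.2 m/s
Δx = v₀t + ½at² = 17.0·2.5 + 0.5·-1.1·2.5² = 39.1 m

Phase 2 (constant speed): v₀ = 14.2 m/s, a = 0 m/s².
Constant speed: t = d/v = 79/14.2 = 5.54 s
Total time = 2.50 + 5.54 = 8.04 s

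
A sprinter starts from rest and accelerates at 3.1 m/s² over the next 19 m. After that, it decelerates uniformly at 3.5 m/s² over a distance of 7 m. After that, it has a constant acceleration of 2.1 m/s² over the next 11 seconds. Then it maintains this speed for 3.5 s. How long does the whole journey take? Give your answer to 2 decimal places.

18.73 s

Phase 1 (accelerating): v₀ = 0 m/s, a = 3.1 m/s².
v² = v₀² + 2aΔx = 0² + 2·3.1·19 = 118 → v = 10.9 m/s
t = (v − v₀)/a = (10.9 − 0)/3.1 = 3.50 s

Phase 2 (decelerating): v₀ = 10.9 m/s, a = -3.5 m/s².
v² = v₀² + 2aΔx = 10.9² + 2·-3.5·7 = 68.8 → v = 8.29 m/s
t = (v − v₀)/a = (8.29 − 10.9)/-3.5 = 0.731 s

Phase 3 (accelerating): v₀ = 8.29 m/s, a = 2.1 m/s².
v = v₀ + at = 8.29 + (2.1)(11) = 31.4 m/s
Δx = v₀t + ½at² = 8.29·11 + 0.5·2.1·11² = 218 m

Phase 4 (constant speed): v₀ = 31.4 m/s, a = 0 m/s².
v = v₀ + at = 31.4 + (0)(3.5) = 31.4 m/s
Δx = v₀t + ½at² = 31.4·3.5 + 0.5·0·3.5² = 110 m
Total time = 3.50 + 0.731 + 11.0 + 3.50 = 18.7 s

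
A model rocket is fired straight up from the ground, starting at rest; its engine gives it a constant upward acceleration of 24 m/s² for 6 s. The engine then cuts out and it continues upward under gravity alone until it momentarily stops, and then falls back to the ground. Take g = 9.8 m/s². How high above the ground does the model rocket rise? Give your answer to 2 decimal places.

Phase 1 (powered ascent): v₀ = 0 m/s, a = 24 m/s².
v = v₀ + at = 0 + (24)(6) = 144 m/s
Δx = v₀t + ½at² = 0·6 + 0.5·24·6² = 432 m

Phase 2 (coasting upward): v₀ = 144 m/s, a = -9.8 m/s².
v = v₀ + at → t = (0 − 144) / -9.8 = 14.7 s
v² = v₀² + 2aΔx → Δx = (0² − 144²)/(2·-9.8) = 1060 m
Maximum height = 432 + 1060 = 1490 m

1489.96 m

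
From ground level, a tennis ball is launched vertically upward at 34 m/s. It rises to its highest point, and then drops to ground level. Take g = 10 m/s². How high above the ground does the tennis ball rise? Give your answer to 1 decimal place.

Phase 1 (rising): v₀ = 34.0 m/s, a = -10 m/s².
v = v₀ + at → t = (0 − 34.0) / -10 = 3.40 s
v² = v₀² + 2aΔx → Δx = (0² − 34.0²)/(2·-10) = 57.8 m
Maximum height = 57.8 m

57.8 m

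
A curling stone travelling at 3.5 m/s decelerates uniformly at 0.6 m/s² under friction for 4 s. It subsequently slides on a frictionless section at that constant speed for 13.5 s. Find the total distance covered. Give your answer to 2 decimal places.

24.05 m

Phase 1 (decelerating): v₀ = 3.50 m/s, a = -0.6 m/s².
v = v₀ + at = 3.50 + (-0.6)(4) = 1.10 m/s
Δx = v₀t + ½at² = 3.50·4 + 0.5·-0.6·4² = 9.20 m

Phase 2 (constant speed): v₀ = 1.10 m/s, a = 0 m/s².
v = v₀ + at = 1.10 + (0)(13.5) = 1.10 m/s
Δx = v₀t + ½at² = 1.10·13.5 + 0.5·0·13.5² = 14.9 m
Total distance = 9.20 + 14.9 = 24.1 m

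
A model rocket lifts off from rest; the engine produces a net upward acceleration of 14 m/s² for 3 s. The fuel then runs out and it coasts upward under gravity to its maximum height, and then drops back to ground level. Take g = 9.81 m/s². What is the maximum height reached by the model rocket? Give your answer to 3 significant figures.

Phase 1 (powered ascent): v₀ = 0 m/s, a = 14 m/s².
v = v₀ + at = 0 + (14)(3) = 42.0 m/s
Δx = v₀t + ½at² = 0·3 + 0.5·14·3² = 63.0 m

Phase 2 (coasting upward): v₀ = 42.0 m/s, a = -9.81 m/s².
v = v₀ + at → t = (0 − 42.0) / -9.81 = 4.28 s
v² = v₀² + 2aΔx → Δx = (0² − 42.0²)/(2·-9.81) = 89.9 m
Maximum height = 63.0 + 89.9 = 153 m

153 m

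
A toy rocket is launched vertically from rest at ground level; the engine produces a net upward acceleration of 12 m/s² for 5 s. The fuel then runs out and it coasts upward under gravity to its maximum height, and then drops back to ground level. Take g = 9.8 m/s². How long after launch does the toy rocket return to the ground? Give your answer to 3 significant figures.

19.4 s

Phase 1 (powered ascent): v₀ = 0 m/s, a = 12 m/s².
v = v₀ + at = 0 + (12)(5) = 60.0 m/s
Δx = v₀t + ½at² = 0·5 + 0.5·12·5² = 150 m

Phase 2 (coasting upward): v₀ = 60.0 m/s, a = -9.8 m/s².
v = v₀ + at → t = (0 − 60.0) / -9.8 = 6.12 s
v² = v₀² + 2aΔx → Δx = (0² − 60.0²)/(2·-9.8) = 184 m

Phase 3 (free fall): v₀ = 0 m/s, a = -9.8 m/s².
Falls 334 m from rest: t = √(2·334/9.8) = 8.25 s; v = g·t = 80.9 m/s.
Total time = 5.00 + 6.12 + 8.25 = 19.4 s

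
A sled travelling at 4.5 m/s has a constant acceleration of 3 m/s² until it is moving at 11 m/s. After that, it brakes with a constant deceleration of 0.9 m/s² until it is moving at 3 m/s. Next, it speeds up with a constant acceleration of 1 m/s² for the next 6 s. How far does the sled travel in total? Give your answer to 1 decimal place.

Phase 1 (accelerating): v₀ = 4.50 m/s, a = 3 m/s².
v = v₀ + at → t = (11 − 4.50) / 3 = 2.17 s
v² = v₀² + 2aΔx → Δx = (11² − 4.50²)/(2·3) = 16.8 m

Phase 2 (decelerating): v₀ = 11.0 m/s, a = -0.9 m/s².
v = v₀ + at → t = (3 − 11.0) / -0.9 = 8.89 s
v² = v₀² + 2aΔx → Δx = (3² − 11.0²)/(2·-0.9) = 62.2 m

Phase 3 (accelerating): v₀ = 3.00 m/s, a = 1 m/s².
v = v₀ + at = 3.00 + (1)(6) = 9.00 m/s
Δx = v₀t + ½at² = 3.00·6 + 0.5·1·6² = 36.0 m
Total distance = 16.8 + 62.2 + 36.0 = 115 m

115.0 m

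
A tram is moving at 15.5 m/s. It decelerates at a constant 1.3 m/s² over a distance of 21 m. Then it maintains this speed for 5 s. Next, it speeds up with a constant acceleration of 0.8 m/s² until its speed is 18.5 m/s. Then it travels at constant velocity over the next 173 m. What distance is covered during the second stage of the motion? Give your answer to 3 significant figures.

Phase 1 (decelerating): v₀ = 15.5 m/s, a = -1.3 m/s².
v² = v₀² + 2aΔx = 15.5² + 2·-1.3·21 = 186 → v = 13.6 m/s
t = (v − v₀)/a = (13.6 − 15.5)/-1.3 = 1.44 s

Phase 2 (constant speed): v₀ = 13.6 m/s, a = 0 m/s².
v = v₀ + at = 13.6 + (0)(5) = 13.6 m/s
Δx = v₀t + ½at² = 13.6·5 + 0.5·0·5² = 68.1 m
Distance in phase 2 = 68.1 m

68.1 m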